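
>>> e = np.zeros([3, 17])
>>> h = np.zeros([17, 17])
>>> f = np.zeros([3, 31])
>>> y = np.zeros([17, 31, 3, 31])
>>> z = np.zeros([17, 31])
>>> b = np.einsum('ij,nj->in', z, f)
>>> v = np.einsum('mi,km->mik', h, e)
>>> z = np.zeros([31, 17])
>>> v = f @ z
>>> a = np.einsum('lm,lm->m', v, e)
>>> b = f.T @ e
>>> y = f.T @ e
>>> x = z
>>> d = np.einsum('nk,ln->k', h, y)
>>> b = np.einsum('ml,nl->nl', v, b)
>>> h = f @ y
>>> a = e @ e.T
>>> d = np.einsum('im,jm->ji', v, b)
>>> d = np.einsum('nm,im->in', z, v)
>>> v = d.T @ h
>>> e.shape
(3, 17)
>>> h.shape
(3, 17)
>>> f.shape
(3, 31)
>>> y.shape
(31, 17)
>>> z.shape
(31, 17)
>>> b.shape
(31, 17)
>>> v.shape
(31, 17)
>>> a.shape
(3, 3)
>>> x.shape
(31, 17)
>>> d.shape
(3, 31)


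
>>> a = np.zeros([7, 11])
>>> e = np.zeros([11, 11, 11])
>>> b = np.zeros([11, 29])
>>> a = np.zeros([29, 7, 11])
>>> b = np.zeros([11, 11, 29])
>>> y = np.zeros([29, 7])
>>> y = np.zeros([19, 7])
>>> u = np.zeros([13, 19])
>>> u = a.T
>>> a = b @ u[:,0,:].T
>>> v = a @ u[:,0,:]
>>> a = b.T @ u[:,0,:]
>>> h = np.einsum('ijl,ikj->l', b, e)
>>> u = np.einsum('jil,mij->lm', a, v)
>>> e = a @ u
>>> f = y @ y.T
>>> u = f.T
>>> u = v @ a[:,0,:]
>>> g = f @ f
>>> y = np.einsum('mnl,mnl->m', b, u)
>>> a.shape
(29, 11, 29)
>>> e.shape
(29, 11, 11)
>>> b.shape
(11, 11, 29)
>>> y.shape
(11,)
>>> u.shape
(11, 11, 29)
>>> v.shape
(11, 11, 29)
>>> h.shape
(29,)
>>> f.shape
(19, 19)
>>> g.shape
(19, 19)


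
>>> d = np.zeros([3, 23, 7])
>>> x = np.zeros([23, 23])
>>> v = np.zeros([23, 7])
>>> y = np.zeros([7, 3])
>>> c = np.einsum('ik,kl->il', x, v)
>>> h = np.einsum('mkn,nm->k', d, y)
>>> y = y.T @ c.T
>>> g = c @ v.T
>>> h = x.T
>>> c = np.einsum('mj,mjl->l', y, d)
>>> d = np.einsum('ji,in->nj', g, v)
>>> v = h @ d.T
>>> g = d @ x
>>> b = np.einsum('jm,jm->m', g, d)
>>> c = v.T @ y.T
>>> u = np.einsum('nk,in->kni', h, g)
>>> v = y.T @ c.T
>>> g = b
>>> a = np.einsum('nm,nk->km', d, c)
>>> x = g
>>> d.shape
(7, 23)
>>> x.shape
(23,)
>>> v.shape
(23, 7)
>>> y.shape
(3, 23)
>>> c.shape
(7, 3)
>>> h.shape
(23, 23)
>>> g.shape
(23,)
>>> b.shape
(23,)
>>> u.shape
(23, 23, 7)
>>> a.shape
(3, 23)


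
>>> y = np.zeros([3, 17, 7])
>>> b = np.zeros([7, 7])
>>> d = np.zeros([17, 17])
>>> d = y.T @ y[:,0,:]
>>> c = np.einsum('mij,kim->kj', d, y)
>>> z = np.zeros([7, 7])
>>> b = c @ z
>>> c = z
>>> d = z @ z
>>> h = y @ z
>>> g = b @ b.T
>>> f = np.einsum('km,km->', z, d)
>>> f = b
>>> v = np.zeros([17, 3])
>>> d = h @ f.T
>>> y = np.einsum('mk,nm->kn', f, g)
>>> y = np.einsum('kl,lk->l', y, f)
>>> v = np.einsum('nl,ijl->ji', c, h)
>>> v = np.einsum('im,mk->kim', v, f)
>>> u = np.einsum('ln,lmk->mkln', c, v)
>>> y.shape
(3,)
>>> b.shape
(3, 7)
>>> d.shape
(3, 17, 3)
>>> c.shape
(7, 7)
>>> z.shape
(7, 7)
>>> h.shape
(3, 17, 7)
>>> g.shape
(3, 3)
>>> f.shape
(3, 7)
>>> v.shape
(7, 17, 3)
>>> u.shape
(17, 3, 7, 7)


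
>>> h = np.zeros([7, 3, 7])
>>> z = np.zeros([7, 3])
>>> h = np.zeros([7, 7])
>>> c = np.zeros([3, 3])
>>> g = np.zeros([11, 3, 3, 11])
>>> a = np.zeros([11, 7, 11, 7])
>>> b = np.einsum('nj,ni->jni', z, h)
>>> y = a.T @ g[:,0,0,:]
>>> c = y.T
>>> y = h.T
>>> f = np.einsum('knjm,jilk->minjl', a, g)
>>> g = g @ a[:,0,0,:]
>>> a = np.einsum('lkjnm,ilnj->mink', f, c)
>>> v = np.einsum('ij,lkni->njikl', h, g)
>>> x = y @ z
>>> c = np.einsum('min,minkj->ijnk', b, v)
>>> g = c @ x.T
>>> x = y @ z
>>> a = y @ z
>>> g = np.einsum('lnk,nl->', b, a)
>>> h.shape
(7, 7)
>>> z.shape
(7, 3)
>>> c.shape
(7, 11, 7, 3)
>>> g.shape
()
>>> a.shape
(7, 3)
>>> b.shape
(3, 7, 7)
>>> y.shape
(7, 7)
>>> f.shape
(7, 3, 7, 11, 3)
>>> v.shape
(3, 7, 7, 3, 11)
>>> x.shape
(7, 3)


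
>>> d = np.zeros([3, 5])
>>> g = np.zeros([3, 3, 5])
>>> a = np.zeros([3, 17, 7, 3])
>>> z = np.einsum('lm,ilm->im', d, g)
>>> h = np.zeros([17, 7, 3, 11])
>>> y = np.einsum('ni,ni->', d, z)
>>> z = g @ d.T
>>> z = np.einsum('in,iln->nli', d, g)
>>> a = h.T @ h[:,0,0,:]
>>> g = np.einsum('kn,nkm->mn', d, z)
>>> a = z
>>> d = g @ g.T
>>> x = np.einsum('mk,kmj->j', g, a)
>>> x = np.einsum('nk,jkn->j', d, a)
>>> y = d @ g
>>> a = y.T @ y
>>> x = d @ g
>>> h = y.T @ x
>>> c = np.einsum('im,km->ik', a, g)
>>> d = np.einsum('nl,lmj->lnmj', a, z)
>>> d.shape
(5, 5, 3, 3)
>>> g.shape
(3, 5)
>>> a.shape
(5, 5)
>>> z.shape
(5, 3, 3)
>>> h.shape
(5, 5)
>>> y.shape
(3, 5)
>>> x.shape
(3, 5)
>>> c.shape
(5, 3)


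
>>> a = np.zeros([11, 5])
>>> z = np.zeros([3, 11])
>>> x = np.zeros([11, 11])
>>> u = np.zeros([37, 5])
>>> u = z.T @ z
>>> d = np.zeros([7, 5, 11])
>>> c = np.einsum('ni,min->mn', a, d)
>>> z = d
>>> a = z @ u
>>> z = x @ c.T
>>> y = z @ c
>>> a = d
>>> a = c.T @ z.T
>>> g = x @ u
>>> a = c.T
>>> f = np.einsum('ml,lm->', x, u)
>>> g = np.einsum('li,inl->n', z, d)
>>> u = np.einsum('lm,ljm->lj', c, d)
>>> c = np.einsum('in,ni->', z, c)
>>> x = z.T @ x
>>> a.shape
(11, 7)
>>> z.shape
(11, 7)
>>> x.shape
(7, 11)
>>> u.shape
(7, 5)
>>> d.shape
(7, 5, 11)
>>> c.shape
()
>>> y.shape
(11, 11)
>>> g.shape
(5,)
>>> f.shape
()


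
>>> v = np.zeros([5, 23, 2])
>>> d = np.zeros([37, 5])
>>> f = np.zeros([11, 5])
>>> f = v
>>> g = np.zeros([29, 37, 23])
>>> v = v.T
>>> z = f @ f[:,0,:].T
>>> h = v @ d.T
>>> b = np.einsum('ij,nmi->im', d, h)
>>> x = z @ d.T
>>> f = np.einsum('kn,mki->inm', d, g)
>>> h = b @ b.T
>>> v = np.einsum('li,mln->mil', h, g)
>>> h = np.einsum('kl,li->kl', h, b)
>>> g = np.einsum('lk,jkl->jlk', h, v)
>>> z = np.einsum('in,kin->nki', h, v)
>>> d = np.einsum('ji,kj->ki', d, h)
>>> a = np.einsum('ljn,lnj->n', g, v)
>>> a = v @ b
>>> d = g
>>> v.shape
(29, 37, 37)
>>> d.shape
(29, 37, 37)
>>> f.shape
(23, 5, 29)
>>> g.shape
(29, 37, 37)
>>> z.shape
(37, 29, 37)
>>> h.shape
(37, 37)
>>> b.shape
(37, 23)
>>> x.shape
(5, 23, 37)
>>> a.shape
(29, 37, 23)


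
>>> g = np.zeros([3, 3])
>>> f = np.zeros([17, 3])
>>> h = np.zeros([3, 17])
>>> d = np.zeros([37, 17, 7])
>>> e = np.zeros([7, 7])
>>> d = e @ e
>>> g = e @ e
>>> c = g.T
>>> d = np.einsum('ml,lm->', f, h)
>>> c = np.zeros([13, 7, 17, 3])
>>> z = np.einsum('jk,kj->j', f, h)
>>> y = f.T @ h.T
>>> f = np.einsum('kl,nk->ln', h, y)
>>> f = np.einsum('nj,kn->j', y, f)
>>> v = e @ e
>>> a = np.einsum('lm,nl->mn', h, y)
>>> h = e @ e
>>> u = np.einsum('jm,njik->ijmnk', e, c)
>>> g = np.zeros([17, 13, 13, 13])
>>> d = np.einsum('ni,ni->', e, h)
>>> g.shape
(17, 13, 13, 13)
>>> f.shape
(3,)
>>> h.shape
(7, 7)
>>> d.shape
()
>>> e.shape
(7, 7)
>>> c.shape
(13, 7, 17, 3)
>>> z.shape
(17,)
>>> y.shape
(3, 3)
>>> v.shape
(7, 7)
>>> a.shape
(17, 3)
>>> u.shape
(17, 7, 7, 13, 3)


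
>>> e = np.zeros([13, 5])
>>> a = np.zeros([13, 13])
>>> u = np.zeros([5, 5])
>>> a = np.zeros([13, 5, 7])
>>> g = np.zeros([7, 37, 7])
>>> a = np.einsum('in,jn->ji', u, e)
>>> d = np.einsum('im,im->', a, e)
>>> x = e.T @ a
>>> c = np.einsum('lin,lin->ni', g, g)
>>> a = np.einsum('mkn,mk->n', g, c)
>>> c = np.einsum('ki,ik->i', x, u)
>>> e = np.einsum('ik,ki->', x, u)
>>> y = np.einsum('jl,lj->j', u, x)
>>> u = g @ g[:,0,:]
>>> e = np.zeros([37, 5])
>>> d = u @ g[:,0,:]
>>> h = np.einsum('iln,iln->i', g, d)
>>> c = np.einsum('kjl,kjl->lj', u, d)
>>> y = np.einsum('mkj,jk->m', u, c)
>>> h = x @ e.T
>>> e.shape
(37, 5)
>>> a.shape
(7,)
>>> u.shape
(7, 37, 7)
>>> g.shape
(7, 37, 7)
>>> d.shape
(7, 37, 7)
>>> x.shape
(5, 5)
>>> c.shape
(7, 37)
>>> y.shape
(7,)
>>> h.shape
(5, 37)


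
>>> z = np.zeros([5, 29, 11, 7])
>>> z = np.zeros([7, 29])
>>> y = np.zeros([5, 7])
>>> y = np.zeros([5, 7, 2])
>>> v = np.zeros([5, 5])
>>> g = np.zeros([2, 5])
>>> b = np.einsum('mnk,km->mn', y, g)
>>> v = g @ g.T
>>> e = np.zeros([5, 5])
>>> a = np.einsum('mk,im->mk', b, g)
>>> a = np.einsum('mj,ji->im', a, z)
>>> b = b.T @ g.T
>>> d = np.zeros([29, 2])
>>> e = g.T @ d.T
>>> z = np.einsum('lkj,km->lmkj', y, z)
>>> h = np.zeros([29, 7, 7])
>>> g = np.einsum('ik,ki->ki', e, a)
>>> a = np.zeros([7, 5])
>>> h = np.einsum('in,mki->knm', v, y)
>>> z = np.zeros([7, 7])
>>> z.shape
(7, 7)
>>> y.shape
(5, 7, 2)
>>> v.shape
(2, 2)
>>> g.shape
(29, 5)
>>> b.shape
(7, 2)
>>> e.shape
(5, 29)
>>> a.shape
(7, 5)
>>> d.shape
(29, 2)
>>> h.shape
(7, 2, 5)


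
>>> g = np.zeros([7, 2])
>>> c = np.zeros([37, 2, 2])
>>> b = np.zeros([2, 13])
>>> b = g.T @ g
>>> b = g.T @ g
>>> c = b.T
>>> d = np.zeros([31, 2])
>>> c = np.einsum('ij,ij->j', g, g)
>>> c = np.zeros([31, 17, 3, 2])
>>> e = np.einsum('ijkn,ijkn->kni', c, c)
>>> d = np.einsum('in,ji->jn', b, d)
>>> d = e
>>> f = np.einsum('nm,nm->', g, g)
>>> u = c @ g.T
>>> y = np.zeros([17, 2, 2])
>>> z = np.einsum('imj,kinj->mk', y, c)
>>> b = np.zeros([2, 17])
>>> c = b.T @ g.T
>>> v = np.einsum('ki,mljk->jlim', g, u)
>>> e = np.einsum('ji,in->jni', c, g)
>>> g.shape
(7, 2)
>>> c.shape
(17, 7)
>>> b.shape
(2, 17)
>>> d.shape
(3, 2, 31)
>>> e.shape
(17, 2, 7)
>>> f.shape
()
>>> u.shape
(31, 17, 3, 7)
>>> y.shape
(17, 2, 2)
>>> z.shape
(2, 31)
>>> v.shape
(3, 17, 2, 31)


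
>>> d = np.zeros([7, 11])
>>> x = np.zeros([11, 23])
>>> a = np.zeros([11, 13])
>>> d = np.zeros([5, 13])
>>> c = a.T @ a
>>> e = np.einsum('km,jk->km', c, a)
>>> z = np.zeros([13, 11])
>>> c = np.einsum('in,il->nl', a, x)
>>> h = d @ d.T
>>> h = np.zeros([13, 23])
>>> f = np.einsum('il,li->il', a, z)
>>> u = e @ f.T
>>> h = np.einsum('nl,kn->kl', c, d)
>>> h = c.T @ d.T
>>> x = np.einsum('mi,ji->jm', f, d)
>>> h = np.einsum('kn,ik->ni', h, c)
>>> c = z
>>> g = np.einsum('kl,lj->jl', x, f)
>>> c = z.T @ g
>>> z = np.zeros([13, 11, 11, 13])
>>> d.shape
(5, 13)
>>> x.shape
(5, 11)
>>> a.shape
(11, 13)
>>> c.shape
(11, 11)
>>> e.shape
(13, 13)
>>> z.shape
(13, 11, 11, 13)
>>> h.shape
(5, 13)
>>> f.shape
(11, 13)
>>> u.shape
(13, 11)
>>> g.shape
(13, 11)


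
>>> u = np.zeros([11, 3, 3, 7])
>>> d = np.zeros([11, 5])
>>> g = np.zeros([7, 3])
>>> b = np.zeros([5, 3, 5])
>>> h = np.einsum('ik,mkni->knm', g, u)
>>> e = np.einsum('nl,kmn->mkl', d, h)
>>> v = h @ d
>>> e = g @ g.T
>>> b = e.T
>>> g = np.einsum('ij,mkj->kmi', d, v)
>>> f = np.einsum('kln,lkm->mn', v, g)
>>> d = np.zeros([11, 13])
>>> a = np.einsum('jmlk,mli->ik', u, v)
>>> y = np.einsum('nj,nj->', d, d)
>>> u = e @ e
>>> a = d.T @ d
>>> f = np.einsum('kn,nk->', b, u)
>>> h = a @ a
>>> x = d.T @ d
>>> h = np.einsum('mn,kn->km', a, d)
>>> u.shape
(7, 7)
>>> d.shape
(11, 13)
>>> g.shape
(3, 3, 11)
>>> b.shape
(7, 7)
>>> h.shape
(11, 13)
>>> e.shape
(7, 7)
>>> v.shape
(3, 3, 5)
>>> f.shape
()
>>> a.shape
(13, 13)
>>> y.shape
()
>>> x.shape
(13, 13)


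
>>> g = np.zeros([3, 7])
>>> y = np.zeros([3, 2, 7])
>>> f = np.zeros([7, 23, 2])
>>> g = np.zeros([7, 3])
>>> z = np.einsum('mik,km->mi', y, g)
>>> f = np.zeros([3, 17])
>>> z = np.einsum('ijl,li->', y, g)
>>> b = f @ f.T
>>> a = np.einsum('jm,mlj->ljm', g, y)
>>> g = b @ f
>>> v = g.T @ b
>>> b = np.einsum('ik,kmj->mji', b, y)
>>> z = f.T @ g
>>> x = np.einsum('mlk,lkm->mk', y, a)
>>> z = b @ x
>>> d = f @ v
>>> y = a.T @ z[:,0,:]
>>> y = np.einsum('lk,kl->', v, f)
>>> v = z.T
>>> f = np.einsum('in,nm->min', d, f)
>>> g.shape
(3, 17)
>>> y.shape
()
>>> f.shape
(17, 3, 3)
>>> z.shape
(2, 7, 7)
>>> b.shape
(2, 7, 3)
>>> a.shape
(2, 7, 3)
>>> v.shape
(7, 7, 2)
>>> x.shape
(3, 7)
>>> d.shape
(3, 3)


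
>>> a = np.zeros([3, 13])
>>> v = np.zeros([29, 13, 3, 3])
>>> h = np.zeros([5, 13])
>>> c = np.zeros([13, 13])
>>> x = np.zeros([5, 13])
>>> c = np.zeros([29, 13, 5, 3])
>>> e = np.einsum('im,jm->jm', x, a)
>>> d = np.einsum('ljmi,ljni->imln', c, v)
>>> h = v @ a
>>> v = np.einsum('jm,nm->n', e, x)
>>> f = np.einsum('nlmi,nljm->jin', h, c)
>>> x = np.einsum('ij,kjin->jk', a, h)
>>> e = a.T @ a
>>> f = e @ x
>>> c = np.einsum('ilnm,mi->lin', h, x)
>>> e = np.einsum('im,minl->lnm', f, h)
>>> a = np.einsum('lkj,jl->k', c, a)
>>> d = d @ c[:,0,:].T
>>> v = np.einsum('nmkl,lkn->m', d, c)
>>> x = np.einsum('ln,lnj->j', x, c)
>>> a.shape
(29,)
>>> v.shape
(5,)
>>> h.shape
(29, 13, 3, 13)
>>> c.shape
(13, 29, 3)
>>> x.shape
(3,)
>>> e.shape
(13, 3, 29)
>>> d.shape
(3, 5, 29, 13)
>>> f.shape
(13, 29)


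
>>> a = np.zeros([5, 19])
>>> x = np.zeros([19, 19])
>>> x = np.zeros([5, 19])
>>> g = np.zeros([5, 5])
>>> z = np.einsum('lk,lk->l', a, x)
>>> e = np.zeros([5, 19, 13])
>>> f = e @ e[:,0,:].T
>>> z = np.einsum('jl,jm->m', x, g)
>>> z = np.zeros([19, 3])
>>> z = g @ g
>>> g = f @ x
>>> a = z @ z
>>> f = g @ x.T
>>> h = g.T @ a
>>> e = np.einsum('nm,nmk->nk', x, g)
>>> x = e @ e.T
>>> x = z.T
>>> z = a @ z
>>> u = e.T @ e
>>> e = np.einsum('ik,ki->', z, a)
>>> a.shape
(5, 5)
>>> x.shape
(5, 5)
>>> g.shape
(5, 19, 19)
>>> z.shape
(5, 5)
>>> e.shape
()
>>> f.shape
(5, 19, 5)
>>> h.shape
(19, 19, 5)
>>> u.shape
(19, 19)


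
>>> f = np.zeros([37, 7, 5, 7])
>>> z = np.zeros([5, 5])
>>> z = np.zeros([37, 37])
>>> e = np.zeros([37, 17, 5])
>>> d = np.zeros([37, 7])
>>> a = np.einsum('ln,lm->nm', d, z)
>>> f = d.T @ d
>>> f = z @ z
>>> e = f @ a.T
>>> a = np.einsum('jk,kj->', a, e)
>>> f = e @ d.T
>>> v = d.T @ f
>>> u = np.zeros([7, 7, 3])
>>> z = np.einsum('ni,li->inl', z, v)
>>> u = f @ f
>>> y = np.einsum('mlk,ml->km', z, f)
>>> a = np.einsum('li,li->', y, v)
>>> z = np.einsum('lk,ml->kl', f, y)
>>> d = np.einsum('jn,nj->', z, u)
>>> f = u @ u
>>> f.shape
(37, 37)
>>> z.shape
(37, 37)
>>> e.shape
(37, 7)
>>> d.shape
()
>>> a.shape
()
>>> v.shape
(7, 37)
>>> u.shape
(37, 37)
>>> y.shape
(7, 37)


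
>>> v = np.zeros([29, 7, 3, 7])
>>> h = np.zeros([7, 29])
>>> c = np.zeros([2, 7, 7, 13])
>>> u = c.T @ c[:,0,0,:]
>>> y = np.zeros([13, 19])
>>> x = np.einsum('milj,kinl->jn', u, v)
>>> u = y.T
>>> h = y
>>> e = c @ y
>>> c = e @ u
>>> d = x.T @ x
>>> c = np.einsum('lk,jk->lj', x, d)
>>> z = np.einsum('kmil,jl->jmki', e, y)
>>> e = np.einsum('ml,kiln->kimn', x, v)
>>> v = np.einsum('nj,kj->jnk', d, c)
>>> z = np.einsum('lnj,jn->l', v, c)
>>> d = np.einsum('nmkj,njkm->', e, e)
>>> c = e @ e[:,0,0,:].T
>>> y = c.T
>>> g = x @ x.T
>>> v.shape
(3, 3, 13)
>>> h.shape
(13, 19)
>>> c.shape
(29, 7, 13, 29)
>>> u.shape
(19, 13)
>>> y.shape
(29, 13, 7, 29)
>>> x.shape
(13, 3)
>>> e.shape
(29, 7, 13, 7)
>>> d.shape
()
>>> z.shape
(3,)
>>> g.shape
(13, 13)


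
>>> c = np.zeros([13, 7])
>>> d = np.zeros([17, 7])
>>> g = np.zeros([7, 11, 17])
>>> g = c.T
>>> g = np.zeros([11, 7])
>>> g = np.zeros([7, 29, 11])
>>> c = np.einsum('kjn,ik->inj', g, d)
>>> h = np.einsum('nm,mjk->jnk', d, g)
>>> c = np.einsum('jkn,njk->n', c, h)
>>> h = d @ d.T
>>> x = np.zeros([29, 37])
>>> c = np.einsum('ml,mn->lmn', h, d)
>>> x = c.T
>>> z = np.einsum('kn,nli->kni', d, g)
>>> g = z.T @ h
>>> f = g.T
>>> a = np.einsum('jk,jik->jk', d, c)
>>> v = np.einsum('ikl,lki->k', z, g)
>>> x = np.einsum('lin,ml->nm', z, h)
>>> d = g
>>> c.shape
(17, 17, 7)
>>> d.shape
(11, 7, 17)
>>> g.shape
(11, 7, 17)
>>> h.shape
(17, 17)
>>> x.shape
(11, 17)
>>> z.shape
(17, 7, 11)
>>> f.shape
(17, 7, 11)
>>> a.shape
(17, 7)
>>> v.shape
(7,)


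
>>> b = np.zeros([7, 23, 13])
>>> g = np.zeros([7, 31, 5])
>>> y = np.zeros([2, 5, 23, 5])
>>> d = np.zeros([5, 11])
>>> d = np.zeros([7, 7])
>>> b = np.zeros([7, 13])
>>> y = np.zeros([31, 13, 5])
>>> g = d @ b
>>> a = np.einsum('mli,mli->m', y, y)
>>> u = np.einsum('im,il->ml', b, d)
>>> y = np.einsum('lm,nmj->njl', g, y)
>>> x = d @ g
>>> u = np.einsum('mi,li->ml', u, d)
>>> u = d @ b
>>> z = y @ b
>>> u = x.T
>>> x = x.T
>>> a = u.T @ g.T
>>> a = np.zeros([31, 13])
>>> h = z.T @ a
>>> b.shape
(7, 13)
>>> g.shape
(7, 13)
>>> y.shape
(31, 5, 7)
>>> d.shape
(7, 7)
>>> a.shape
(31, 13)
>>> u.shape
(13, 7)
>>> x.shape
(13, 7)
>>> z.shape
(31, 5, 13)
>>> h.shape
(13, 5, 13)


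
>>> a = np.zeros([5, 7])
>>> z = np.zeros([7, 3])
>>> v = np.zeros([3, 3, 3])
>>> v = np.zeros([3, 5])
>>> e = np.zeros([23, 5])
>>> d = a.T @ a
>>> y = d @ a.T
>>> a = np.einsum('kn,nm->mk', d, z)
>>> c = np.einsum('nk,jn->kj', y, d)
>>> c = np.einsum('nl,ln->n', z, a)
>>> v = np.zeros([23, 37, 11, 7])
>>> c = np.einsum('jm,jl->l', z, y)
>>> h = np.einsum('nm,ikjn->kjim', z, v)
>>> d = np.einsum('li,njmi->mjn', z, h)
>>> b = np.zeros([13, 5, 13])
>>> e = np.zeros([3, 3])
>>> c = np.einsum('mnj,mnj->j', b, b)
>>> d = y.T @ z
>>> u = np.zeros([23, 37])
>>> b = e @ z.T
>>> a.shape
(3, 7)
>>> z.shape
(7, 3)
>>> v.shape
(23, 37, 11, 7)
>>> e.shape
(3, 3)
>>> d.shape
(5, 3)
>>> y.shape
(7, 5)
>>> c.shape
(13,)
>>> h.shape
(37, 11, 23, 3)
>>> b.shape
(3, 7)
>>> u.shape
(23, 37)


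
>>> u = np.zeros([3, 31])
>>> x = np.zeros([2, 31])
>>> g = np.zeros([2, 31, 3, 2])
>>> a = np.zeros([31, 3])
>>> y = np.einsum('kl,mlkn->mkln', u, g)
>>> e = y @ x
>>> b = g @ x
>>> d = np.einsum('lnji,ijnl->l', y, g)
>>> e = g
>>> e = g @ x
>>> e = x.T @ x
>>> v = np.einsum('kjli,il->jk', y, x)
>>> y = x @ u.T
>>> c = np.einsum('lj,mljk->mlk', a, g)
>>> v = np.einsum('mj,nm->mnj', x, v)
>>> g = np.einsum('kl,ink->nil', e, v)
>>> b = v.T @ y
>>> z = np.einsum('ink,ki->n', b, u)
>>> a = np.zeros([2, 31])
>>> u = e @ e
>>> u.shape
(31, 31)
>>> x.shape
(2, 31)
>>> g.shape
(3, 2, 31)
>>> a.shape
(2, 31)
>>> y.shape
(2, 3)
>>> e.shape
(31, 31)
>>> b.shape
(31, 3, 3)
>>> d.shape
(2,)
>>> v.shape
(2, 3, 31)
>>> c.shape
(2, 31, 2)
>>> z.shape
(3,)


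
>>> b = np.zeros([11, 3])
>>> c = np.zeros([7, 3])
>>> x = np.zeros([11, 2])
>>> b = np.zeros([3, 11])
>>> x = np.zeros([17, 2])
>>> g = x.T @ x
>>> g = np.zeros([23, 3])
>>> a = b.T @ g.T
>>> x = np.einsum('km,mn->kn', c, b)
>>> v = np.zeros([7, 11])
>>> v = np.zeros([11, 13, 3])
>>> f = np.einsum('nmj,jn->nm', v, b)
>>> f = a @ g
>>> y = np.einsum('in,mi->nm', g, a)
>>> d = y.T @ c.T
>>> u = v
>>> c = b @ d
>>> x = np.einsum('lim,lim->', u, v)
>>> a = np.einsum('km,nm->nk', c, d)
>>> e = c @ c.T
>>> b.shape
(3, 11)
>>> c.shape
(3, 7)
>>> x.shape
()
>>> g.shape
(23, 3)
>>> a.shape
(11, 3)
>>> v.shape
(11, 13, 3)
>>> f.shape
(11, 3)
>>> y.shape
(3, 11)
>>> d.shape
(11, 7)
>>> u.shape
(11, 13, 3)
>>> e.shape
(3, 3)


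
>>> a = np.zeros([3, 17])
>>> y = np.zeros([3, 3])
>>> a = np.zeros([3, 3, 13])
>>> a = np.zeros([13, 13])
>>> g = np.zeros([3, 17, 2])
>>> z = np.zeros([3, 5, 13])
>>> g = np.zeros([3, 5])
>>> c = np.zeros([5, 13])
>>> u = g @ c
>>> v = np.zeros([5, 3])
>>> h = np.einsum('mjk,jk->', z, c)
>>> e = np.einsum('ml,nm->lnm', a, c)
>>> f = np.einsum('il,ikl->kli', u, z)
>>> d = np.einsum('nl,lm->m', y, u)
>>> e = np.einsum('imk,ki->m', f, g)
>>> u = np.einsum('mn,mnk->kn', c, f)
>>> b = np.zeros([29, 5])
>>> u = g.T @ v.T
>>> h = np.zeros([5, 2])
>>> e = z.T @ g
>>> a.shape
(13, 13)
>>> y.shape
(3, 3)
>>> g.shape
(3, 5)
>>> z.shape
(3, 5, 13)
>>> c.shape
(5, 13)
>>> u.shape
(5, 5)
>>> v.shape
(5, 3)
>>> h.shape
(5, 2)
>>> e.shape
(13, 5, 5)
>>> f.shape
(5, 13, 3)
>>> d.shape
(13,)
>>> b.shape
(29, 5)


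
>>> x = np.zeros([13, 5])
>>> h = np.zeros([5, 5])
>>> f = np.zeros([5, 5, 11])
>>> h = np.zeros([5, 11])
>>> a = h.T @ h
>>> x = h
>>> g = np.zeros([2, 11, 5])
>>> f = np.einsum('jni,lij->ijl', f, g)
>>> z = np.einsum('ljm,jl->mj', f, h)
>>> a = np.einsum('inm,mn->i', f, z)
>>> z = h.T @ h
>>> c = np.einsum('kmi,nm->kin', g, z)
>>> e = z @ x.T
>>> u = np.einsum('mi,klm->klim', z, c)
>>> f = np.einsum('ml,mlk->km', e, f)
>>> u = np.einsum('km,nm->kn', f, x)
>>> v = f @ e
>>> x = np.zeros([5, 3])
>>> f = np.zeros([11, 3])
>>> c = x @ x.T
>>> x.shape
(5, 3)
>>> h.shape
(5, 11)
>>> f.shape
(11, 3)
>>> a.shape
(11,)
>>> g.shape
(2, 11, 5)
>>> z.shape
(11, 11)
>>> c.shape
(5, 5)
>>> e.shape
(11, 5)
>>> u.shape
(2, 5)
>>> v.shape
(2, 5)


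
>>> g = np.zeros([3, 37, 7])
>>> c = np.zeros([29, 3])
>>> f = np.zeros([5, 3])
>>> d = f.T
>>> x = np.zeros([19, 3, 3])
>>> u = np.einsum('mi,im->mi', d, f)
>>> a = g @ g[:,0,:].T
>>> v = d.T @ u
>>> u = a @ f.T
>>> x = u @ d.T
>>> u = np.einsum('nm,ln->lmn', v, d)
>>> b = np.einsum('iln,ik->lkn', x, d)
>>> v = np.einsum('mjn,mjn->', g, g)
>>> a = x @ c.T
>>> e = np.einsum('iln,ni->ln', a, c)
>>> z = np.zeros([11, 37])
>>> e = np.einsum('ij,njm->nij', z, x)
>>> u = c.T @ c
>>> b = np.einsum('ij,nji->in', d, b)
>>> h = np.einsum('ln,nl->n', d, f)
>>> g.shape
(3, 37, 7)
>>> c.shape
(29, 3)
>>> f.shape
(5, 3)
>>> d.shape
(3, 5)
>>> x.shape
(3, 37, 3)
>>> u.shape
(3, 3)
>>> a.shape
(3, 37, 29)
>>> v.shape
()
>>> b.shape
(3, 37)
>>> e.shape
(3, 11, 37)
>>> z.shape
(11, 37)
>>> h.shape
(5,)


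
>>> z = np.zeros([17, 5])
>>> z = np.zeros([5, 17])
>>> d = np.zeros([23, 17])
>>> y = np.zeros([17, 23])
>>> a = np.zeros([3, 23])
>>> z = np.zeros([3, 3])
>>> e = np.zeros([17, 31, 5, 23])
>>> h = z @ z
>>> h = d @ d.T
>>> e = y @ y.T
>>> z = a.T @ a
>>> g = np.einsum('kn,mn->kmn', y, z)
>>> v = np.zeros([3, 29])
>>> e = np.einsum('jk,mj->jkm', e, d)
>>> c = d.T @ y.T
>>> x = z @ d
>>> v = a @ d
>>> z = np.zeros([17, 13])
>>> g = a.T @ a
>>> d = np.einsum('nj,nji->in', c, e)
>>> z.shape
(17, 13)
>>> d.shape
(23, 17)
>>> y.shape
(17, 23)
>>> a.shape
(3, 23)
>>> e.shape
(17, 17, 23)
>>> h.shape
(23, 23)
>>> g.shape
(23, 23)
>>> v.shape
(3, 17)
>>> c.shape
(17, 17)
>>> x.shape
(23, 17)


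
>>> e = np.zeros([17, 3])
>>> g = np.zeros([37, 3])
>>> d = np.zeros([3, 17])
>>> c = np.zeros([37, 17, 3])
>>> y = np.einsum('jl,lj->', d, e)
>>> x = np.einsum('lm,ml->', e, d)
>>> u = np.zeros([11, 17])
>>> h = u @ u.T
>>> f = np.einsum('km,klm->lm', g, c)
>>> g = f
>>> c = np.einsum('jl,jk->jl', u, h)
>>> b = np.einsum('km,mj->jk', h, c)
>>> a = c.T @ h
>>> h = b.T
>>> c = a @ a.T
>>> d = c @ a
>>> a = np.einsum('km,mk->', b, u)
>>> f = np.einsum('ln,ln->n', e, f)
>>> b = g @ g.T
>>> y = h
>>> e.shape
(17, 3)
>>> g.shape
(17, 3)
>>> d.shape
(17, 11)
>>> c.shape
(17, 17)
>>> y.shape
(11, 17)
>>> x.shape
()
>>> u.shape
(11, 17)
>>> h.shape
(11, 17)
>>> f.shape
(3,)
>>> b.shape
(17, 17)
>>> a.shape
()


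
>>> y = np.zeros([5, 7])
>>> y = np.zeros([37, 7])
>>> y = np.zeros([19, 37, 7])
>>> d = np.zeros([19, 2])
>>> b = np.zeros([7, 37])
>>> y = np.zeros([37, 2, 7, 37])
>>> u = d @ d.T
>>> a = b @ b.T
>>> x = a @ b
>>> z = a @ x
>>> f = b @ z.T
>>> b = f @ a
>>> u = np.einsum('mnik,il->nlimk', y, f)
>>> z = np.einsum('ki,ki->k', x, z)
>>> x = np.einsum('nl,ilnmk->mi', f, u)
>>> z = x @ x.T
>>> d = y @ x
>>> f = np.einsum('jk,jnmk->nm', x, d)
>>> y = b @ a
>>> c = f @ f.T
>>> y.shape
(7, 7)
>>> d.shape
(37, 2, 7, 2)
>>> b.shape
(7, 7)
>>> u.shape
(2, 7, 7, 37, 37)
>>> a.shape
(7, 7)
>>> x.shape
(37, 2)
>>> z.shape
(37, 37)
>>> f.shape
(2, 7)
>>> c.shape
(2, 2)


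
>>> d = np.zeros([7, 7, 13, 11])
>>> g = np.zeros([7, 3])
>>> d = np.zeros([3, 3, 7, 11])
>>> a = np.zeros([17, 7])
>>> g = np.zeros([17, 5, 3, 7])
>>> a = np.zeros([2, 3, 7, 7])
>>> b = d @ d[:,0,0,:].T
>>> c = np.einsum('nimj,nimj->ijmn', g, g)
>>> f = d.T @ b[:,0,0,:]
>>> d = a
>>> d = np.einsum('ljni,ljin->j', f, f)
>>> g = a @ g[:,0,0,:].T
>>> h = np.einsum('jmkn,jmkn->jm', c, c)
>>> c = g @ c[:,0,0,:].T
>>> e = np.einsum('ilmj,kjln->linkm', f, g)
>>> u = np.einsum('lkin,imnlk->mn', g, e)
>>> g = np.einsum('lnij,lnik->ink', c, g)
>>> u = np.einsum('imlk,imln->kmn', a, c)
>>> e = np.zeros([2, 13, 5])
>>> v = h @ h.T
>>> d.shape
(7,)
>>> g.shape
(7, 3, 17)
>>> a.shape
(2, 3, 7, 7)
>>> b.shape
(3, 3, 7, 3)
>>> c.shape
(2, 3, 7, 5)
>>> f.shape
(11, 7, 3, 3)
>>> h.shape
(5, 7)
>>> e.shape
(2, 13, 5)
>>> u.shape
(7, 3, 5)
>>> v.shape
(5, 5)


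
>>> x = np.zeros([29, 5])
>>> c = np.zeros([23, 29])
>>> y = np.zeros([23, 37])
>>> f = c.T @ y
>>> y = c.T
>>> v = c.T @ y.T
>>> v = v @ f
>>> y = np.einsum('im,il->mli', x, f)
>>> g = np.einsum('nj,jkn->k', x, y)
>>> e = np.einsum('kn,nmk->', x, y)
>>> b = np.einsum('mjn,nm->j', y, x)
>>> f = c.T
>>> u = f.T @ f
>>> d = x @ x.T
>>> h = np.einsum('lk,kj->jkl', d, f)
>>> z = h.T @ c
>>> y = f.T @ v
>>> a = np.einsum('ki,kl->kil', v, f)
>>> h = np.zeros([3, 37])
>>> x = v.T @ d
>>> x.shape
(37, 29)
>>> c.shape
(23, 29)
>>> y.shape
(23, 37)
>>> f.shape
(29, 23)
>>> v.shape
(29, 37)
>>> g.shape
(37,)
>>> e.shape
()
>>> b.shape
(37,)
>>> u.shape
(23, 23)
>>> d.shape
(29, 29)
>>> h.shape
(3, 37)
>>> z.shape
(29, 29, 29)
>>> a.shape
(29, 37, 23)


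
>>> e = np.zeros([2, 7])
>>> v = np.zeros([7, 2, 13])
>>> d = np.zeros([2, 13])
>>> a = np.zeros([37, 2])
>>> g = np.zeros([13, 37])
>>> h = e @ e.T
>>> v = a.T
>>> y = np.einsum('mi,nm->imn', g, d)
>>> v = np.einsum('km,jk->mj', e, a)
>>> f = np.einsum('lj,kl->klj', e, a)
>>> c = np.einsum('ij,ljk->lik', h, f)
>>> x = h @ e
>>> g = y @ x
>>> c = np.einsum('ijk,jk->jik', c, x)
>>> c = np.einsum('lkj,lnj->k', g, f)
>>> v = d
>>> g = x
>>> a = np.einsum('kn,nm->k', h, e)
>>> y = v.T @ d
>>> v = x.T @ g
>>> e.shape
(2, 7)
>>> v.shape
(7, 7)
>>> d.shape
(2, 13)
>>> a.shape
(2,)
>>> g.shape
(2, 7)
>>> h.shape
(2, 2)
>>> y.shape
(13, 13)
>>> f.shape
(37, 2, 7)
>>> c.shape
(13,)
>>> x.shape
(2, 7)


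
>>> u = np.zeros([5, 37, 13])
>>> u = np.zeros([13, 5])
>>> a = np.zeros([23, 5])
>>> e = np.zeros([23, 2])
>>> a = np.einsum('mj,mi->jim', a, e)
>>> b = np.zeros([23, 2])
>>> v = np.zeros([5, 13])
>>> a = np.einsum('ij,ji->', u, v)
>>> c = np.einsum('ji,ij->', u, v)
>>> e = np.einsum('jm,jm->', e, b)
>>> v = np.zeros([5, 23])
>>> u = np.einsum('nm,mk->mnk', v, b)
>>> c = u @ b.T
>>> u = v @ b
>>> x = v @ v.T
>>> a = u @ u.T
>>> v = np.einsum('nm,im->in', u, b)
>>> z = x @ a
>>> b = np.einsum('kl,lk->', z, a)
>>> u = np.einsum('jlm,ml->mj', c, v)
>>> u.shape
(23, 23)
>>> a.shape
(5, 5)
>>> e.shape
()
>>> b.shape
()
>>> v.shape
(23, 5)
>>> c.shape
(23, 5, 23)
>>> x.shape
(5, 5)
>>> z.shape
(5, 5)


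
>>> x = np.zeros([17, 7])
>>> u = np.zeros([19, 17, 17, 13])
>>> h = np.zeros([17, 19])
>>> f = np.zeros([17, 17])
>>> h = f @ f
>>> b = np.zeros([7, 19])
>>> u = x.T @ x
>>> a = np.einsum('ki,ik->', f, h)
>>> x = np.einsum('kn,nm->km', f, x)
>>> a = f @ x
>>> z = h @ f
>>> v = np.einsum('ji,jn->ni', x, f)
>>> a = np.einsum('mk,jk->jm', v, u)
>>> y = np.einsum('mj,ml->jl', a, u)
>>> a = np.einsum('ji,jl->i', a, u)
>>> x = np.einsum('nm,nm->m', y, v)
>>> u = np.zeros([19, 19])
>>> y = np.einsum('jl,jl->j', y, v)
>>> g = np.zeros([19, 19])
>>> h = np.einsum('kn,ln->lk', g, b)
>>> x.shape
(7,)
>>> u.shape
(19, 19)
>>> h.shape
(7, 19)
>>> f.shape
(17, 17)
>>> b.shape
(7, 19)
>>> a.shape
(17,)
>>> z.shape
(17, 17)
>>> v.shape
(17, 7)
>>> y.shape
(17,)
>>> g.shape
(19, 19)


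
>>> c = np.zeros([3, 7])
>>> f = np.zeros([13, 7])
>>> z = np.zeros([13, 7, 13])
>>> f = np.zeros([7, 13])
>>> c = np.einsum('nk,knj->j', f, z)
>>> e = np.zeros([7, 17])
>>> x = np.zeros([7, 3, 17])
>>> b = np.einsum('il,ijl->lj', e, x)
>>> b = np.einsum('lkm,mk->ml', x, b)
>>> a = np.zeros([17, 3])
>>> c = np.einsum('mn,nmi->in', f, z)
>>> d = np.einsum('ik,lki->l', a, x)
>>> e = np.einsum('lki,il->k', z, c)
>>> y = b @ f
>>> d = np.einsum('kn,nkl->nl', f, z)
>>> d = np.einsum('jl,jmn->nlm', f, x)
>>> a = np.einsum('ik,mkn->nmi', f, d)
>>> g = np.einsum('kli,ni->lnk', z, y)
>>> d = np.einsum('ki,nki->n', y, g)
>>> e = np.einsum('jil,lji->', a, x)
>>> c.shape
(13, 13)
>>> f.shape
(7, 13)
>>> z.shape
(13, 7, 13)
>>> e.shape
()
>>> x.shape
(7, 3, 17)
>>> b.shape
(17, 7)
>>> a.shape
(3, 17, 7)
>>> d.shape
(7,)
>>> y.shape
(17, 13)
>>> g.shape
(7, 17, 13)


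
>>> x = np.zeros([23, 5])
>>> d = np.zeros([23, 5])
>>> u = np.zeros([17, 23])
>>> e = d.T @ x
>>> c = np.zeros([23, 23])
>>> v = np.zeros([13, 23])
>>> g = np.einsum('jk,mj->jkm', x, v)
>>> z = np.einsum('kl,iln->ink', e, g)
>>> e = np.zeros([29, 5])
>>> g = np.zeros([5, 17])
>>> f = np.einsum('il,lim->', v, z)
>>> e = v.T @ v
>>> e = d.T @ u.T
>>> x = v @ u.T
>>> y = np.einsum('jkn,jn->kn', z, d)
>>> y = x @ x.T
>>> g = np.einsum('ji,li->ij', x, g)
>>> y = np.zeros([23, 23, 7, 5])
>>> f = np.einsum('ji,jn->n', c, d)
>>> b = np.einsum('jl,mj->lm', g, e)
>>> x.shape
(13, 17)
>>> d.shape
(23, 5)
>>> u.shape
(17, 23)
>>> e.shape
(5, 17)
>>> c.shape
(23, 23)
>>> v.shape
(13, 23)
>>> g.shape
(17, 13)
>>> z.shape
(23, 13, 5)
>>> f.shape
(5,)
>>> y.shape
(23, 23, 7, 5)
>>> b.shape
(13, 5)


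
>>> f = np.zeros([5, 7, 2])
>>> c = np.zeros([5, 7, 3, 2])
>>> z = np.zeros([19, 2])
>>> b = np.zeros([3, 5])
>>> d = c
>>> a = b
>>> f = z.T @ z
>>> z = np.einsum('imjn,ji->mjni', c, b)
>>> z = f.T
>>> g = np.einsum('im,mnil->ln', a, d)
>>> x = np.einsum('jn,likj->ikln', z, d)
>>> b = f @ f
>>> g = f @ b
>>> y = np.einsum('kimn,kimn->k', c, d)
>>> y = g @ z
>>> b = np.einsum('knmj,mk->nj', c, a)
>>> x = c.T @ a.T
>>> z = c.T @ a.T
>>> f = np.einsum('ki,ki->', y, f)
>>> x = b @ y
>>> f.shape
()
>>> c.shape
(5, 7, 3, 2)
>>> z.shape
(2, 3, 7, 3)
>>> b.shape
(7, 2)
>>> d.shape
(5, 7, 3, 2)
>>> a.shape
(3, 5)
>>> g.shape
(2, 2)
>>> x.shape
(7, 2)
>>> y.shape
(2, 2)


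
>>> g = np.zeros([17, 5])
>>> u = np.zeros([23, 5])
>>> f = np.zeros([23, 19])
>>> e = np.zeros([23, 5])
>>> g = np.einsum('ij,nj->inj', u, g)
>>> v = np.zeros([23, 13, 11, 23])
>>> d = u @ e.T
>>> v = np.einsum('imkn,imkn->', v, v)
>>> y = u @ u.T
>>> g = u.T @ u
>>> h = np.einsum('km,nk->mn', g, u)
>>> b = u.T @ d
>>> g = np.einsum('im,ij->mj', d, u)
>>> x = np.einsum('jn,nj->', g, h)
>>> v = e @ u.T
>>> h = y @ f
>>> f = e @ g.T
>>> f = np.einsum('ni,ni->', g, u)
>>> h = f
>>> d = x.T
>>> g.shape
(23, 5)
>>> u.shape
(23, 5)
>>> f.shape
()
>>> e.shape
(23, 5)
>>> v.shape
(23, 23)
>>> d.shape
()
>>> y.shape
(23, 23)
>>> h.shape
()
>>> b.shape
(5, 23)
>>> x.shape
()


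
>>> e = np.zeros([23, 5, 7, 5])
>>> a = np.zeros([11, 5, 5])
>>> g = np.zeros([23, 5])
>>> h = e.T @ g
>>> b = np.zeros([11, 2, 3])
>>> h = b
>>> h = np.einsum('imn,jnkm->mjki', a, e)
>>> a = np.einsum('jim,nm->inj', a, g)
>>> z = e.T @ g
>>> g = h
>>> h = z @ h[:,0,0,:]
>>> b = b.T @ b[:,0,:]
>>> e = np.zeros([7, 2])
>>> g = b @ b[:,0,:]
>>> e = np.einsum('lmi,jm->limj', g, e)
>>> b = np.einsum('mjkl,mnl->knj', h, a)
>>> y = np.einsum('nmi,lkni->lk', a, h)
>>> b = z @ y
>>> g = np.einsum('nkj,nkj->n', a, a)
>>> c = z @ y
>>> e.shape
(3, 3, 2, 7)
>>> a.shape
(5, 23, 11)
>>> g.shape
(5,)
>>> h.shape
(5, 7, 5, 11)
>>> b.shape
(5, 7, 5, 7)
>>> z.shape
(5, 7, 5, 5)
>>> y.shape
(5, 7)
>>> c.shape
(5, 7, 5, 7)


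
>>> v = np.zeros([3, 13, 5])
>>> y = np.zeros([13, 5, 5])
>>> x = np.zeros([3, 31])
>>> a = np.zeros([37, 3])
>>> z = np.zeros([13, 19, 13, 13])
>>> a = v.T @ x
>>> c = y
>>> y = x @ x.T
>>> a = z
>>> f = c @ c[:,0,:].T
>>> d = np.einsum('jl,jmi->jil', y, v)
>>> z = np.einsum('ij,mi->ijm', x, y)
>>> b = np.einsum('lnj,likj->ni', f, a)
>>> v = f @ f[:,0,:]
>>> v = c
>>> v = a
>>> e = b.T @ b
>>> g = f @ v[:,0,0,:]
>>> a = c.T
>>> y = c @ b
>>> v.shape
(13, 19, 13, 13)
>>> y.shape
(13, 5, 19)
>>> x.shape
(3, 31)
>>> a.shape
(5, 5, 13)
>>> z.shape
(3, 31, 3)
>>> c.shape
(13, 5, 5)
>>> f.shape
(13, 5, 13)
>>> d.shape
(3, 5, 3)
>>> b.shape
(5, 19)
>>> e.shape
(19, 19)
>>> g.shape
(13, 5, 13)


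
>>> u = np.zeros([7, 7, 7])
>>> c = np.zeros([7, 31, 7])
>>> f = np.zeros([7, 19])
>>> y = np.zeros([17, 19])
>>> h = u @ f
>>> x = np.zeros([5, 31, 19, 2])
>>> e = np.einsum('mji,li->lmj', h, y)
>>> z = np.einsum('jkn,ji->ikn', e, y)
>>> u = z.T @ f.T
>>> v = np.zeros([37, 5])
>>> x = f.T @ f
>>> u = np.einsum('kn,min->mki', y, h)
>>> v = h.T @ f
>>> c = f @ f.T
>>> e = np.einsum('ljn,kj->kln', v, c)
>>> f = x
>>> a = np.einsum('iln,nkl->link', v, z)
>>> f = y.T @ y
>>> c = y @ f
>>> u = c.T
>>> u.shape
(19, 17)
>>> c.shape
(17, 19)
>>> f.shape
(19, 19)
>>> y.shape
(17, 19)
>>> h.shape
(7, 7, 19)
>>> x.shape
(19, 19)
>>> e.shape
(7, 19, 19)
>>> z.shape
(19, 7, 7)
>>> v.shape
(19, 7, 19)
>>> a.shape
(7, 19, 19, 7)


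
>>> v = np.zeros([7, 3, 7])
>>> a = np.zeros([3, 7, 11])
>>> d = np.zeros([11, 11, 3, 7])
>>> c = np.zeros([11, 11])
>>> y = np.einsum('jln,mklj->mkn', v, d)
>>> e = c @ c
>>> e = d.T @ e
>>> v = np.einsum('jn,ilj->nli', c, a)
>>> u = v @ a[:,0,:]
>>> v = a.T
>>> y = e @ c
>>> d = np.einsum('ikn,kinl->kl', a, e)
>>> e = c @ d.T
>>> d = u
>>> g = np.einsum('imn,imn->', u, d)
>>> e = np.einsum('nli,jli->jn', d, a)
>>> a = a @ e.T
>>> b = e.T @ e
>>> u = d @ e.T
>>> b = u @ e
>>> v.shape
(11, 7, 3)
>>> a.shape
(3, 7, 3)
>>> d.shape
(11, 7, 11)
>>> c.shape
(11, 11)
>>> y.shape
(7, 3, 11, 11)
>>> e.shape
(3, 11)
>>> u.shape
(11, 7, 3)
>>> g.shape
()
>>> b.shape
(11, 7, 11)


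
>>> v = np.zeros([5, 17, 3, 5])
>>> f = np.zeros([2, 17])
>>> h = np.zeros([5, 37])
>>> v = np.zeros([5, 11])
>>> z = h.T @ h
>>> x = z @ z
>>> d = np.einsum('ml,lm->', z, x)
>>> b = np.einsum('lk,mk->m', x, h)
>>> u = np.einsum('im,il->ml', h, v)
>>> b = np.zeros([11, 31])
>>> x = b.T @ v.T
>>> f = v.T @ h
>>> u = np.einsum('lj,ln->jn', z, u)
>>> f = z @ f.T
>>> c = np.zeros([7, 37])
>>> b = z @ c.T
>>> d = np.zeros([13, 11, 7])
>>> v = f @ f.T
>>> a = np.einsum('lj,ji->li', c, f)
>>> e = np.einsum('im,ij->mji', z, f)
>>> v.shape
(37, 37)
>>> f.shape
(37, 11)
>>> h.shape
(5, 37)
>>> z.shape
(37, 37)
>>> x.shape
(31, 5)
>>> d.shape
(13, 11, 7)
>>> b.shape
(37, 7)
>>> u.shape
(37, 11)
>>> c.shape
(7, 37)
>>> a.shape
(7, 11)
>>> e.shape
(37, 11, 37)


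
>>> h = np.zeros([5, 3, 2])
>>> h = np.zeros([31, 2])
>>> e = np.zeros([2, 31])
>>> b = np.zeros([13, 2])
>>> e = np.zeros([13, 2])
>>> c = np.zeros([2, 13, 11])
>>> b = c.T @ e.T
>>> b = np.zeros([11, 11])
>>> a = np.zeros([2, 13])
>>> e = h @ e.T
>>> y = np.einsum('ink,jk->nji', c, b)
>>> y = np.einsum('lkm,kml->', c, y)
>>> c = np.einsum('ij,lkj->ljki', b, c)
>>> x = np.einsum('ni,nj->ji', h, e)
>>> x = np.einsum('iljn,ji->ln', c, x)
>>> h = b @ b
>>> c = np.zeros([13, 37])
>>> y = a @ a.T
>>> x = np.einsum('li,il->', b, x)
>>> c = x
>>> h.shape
(11, 11)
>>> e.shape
(31, 13)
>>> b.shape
(11, 11)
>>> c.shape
()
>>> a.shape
(2, 13)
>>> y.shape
(2, 2)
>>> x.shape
()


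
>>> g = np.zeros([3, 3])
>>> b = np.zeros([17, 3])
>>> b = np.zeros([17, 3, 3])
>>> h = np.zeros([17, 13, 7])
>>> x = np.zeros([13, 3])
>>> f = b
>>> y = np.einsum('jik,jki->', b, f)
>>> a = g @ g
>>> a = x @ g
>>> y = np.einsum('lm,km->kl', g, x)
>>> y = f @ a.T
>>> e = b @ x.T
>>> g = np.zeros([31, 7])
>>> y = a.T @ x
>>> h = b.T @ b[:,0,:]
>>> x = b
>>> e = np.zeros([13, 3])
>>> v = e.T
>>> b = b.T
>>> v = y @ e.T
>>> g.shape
(31, 7)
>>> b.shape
(3, 3, 17)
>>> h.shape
(3, 3, 3)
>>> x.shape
(17, 3, 3)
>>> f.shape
(17, 3, 3)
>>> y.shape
(3, 3)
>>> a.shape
(13, 3)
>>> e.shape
(13, 3)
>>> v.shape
(3, 13)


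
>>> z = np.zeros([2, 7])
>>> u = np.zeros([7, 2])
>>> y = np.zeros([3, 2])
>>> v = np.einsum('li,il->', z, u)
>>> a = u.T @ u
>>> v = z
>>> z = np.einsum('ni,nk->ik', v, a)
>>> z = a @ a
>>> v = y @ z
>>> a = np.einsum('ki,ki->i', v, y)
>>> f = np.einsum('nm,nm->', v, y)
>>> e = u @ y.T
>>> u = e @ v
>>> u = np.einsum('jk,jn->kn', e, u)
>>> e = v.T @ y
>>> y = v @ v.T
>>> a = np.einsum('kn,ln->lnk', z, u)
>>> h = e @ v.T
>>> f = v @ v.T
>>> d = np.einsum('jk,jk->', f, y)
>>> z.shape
(2, 2)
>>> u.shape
(3, 2)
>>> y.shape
(3, 3)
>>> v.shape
(3, 2)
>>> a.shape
(3, 2, 2)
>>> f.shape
(3, 3)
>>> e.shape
(2, 2)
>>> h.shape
(2, 3)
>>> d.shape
()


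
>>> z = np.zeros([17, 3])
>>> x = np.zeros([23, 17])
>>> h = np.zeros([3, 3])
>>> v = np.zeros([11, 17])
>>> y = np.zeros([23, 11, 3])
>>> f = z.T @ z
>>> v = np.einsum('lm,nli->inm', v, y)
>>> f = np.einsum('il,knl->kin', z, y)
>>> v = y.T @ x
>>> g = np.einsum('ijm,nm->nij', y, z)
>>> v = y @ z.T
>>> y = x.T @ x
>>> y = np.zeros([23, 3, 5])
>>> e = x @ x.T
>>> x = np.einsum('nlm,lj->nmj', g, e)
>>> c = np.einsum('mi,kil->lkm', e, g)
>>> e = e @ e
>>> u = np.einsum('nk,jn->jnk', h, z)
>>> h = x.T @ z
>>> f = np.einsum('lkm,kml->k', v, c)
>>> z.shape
(17, 3)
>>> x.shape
(17, 11, 23)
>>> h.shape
(23, 11, 3)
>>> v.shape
(23, 11, 17)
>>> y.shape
(23, 3, 5)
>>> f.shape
(11,)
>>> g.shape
(17, 23, 11)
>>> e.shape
(23, 23)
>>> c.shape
(11, 17, 23)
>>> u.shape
(17, 3, 3)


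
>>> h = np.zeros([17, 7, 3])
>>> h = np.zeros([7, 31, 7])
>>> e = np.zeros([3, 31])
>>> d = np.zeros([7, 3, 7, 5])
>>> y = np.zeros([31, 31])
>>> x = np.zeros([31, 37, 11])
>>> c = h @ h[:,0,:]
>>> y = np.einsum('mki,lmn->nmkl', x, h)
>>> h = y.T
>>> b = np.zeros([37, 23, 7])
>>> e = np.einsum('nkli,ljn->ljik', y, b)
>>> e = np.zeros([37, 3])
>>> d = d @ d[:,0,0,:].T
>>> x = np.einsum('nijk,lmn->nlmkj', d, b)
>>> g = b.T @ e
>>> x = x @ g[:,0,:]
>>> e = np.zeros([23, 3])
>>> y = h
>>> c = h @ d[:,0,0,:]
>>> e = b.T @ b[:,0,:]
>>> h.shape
(7, 37, 31, 7)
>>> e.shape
(7, 23, 7)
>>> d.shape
(7, 3, 7, 7)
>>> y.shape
(7, 37, 31, 7)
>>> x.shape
(7, 37, 23, 7, 3)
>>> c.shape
(7, 37, 31, 7)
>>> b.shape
(37, 23, 7)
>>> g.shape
(7, 23, 3)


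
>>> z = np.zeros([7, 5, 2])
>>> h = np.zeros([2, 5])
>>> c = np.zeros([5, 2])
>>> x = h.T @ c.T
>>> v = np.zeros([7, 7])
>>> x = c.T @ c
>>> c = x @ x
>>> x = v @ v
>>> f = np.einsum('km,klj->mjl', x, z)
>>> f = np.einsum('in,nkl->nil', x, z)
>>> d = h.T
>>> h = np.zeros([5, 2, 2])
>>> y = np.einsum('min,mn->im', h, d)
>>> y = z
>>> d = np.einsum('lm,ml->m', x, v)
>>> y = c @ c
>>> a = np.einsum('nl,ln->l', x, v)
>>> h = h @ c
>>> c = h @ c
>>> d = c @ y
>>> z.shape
(7, 5, 2)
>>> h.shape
(5, 2, 2)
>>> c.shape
(5, 2, 2)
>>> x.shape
(7, 7)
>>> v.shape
(7, 7)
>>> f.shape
(7, 7, 2)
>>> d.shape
(5, 2, 2)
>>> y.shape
(2, 2)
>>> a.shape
(7,)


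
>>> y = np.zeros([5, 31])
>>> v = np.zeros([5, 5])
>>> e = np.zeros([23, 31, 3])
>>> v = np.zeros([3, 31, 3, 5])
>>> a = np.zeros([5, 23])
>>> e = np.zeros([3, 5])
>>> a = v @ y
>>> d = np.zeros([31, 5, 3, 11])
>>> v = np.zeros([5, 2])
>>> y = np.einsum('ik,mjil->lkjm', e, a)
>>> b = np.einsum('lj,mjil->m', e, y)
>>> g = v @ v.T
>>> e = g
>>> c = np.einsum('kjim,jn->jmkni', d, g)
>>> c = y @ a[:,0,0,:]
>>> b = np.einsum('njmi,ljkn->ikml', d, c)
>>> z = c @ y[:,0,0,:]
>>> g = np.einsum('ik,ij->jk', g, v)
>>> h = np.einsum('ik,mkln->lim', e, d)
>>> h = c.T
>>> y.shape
(31, 5, 31, 3)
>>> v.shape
(5, 2)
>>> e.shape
(5, 5)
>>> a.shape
(3, 31, 3, 31)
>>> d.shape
(31, 5, 3, 11)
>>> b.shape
(11, 31, 3, 31)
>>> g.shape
(2, 5)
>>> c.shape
(31, 5, 31, 31)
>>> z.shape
(31, 5, 31, 3)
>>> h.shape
(31, 31, 5, 31)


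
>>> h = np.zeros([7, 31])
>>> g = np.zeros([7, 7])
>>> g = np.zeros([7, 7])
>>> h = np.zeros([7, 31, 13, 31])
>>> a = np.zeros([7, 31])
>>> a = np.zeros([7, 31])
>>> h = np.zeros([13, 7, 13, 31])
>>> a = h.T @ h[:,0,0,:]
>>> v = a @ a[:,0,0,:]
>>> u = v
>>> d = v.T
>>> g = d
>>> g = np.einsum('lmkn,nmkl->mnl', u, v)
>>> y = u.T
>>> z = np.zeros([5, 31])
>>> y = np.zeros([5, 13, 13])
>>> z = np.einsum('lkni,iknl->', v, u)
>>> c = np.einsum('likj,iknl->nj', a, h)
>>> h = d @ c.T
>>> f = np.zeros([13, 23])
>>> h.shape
(31, 7, 13, 13)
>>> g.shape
(13, 31, 31)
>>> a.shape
(31, 13, 7, 31)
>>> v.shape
(31, 13, 7, 31)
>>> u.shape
(31, 13, 7, 31)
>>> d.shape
(31, 7, 13, 31)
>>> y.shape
(5, 13, 13)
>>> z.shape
()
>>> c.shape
(13, 31)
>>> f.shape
(13, 23)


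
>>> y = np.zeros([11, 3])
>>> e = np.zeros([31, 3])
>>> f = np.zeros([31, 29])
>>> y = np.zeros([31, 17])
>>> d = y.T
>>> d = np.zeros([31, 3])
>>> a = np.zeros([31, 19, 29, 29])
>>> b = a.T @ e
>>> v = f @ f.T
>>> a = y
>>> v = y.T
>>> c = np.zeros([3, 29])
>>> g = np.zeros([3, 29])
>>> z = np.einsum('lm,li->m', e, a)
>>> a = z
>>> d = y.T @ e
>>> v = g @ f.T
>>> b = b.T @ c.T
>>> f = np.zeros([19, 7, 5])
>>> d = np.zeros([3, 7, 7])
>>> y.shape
(31, 17)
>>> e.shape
(31, 3)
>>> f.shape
(19, 7, 5)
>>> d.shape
(3, 7, 7)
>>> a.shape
(3,)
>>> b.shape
(3, 19, 29, 3)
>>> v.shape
(3, 31)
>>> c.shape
(3, 29)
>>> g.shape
(3, 29)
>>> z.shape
(3,)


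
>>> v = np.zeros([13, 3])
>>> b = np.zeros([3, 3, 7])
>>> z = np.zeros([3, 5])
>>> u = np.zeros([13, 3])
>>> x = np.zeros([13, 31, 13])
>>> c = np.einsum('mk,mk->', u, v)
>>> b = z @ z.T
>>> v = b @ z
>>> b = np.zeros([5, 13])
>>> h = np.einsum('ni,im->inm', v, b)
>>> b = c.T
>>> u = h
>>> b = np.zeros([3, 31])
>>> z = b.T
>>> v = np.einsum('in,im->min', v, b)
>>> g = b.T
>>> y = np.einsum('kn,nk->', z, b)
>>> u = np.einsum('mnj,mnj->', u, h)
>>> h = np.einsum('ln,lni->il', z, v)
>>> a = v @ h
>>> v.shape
(31, 3, 5)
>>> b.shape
(3, 31)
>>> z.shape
(31, 3)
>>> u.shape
()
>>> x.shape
(13, 31, 13)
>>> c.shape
()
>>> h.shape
(5, 31)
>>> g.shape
(31, 3)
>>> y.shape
()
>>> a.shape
(31, 3, 31)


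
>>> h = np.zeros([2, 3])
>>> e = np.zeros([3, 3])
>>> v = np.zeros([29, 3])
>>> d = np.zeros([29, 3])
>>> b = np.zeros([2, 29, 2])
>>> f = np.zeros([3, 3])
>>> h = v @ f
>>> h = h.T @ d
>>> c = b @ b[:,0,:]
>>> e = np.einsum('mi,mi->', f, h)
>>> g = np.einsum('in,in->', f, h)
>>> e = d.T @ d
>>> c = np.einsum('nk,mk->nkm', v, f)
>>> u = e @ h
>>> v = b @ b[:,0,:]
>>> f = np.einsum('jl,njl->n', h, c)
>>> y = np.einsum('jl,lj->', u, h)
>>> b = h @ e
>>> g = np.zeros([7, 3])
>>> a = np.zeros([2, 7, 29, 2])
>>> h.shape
(3, 3)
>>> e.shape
(3, 3)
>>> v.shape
(2, 29, 2)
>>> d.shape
(29, 3)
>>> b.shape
(3, 3)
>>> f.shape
(29,)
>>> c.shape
(29, 3, 3)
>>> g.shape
(7, 3)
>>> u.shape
(3, 3)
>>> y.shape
()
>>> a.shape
(2, 7, 29, 2)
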